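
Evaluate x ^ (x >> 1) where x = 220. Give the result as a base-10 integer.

178

x = 11011100 = 220
x>>1 = 01101110
XOR  = 10110010 = 178
(x ^ (x >> 1) gives the standard binary-reflected Gray code of x.)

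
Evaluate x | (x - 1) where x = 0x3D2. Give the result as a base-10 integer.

x = 1111010010 = 978
x - 1 = 1111010001
OR    = 1111010011 = 979
(x | (x - 1) sets all bits below the lowest set bit.)

979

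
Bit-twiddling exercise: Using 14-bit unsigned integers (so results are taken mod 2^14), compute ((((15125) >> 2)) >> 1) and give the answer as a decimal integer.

15125 = 11101100010101
→ >> 2 → 00111011000101 = 3781
→ >> 1 → 00011101100010 = 1890

1890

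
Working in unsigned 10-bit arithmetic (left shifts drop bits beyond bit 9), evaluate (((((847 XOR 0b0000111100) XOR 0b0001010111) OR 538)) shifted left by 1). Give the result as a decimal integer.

636

847 = 1101001111
0b0000111100 = 0000111100
→ XOR → 1101110011 = 883
0b0001010111 = 0001010111
→ XOR → 1100100100 = 804
538 = 1000011010
→ OR → 1100111110 = 830
→ shifted left by 1 (mod 2^10) → 1001111100 = 636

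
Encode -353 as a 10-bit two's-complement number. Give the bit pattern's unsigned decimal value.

353 in 10 bits: 0101100001
Invert: 1010011110
Add 1:  1010011111 = 671
(Check: 2^10 - 353 = 1024 - 353 = 671.)

671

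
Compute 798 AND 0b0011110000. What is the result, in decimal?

798 = 1100011110
b = 0011110000
AND → 0000010000 = 16

16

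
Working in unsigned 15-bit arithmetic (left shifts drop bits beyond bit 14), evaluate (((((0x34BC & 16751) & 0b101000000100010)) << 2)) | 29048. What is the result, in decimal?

0x34BC = 011010010111100
16751 = 100000101101111
→ & → 000000000101100 = 44
0b101000000100010 = 101000000100010
→ & → 000000000100000 = 32
→ << 2 (mod 2^15) → 000000010000000 = 128
29048 = 111000101111000
→ | → 111000111111000 = 29176

29176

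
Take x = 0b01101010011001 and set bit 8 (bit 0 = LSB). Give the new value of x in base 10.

x = 01101010011001
bit 8 is currently 0; set it via x | (1 << 8) = x | 256
→ 01101110011001 = 7065

7065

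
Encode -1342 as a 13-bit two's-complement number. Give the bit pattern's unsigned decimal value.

1342 in 13 bits: 0010100111110
Invert: 1101011000001
Add 1:  1101011000010 = 6850
(Check: 2^13 - 1342 = 8192 - 1342 = 6850.)

6850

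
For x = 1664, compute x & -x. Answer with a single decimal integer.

x = 11010000000 = 1664
-x (two's complement) = …00110000000
AND   = 00010000000 = 128
(x & -x isolates the lowest set bit of x.)

128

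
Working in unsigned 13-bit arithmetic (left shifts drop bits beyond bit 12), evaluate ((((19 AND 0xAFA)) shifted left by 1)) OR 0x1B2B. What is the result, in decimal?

6959

19 = 0000000010011
0xAFA = 0101011111010
→ AND → 0000000010010 = 18
→ shifted left by 1 (mod 2^13) → 0000000100100 = 36
0x1B2B = 1101100101011
→ OR → 1101100101111 = 6959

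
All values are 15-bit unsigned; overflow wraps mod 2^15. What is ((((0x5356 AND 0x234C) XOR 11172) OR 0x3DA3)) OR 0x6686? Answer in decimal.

32743

0x5356 = 101001101010110
0x234C = 010001101001100
→ AND → 000001101000100 = 836
11172 = 010101110100100
→ XOR → 010100011100000 = 10464
0x3DA3 = 011110110100011
→ OR → 011110111100011 = 15843
0x6686 = 110011010000110
→ OR → 111111111100111 = 32743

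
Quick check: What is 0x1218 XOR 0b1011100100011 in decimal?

0x1218 = 1001000011000
b = 1011100100011
XOR → 0010100111011 = 1339

1339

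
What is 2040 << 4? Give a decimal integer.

32640

2040 = 000011111111000
shift left by 4 → 111111110000000 = 32640
(equivalently, 2040 × 2^4 = 2040 × 16)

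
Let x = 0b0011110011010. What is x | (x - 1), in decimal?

x = 11110011010 = 1946
x - 1 = 11110011001
OR    = 11110011011 = 1947
(x | (x - 1) sets all bits below the lowest set bit.)

1947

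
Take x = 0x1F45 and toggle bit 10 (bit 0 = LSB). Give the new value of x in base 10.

x = 01111101000101
bit 10 is currently 1; toggle it via x ^ (1 << 10) = x ^ 1024
→ 01101101000101 = 6981

6981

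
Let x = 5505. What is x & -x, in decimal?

1

x = 1010110000001 = 5505
-x (two's complement) = …0101001111111
AND   = 0000000000001 = 1
(x & -x isolates the lowest set bit of x.)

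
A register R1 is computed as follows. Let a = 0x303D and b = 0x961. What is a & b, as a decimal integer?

0x303D = 11000000111101
0x961 = 00100101100001
AND → 00000000100001 = 33

33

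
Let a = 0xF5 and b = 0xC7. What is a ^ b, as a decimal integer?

0xF5 = 11110101
0xC7 = 11000111
XOR → 00110010 = 50

50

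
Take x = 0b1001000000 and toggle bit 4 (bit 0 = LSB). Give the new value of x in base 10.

x = 1001000000
bit 4 is currently 0; toggle it via x ^ (1 << 4) = x ^ 16
→ 1001010000 = 592

592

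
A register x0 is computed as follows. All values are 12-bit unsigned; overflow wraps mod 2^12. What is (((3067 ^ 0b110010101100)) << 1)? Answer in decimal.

3067 = 101111111011
0b110010101100 = 110010101100
→ ^ → 011101010111 = 1879
→ << 1 (mod 2^12) → 111010101110 = 3758

3758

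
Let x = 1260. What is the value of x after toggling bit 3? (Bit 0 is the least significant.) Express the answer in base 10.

x = 10011101100
bit 3 is currently 1; toggle it via x ^ (1 << 3) = x ^ 8
→ 10011100100 = 1252

1252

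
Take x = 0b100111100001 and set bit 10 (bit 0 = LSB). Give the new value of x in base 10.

x = 100111100001
bit 10 is currently 0; set it via x | (1 << 10) = x | 1024
→ 110111100001 = 3553

3553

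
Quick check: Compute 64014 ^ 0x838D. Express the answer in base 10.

64014 = 1111101000001110
0x838D = 1000001110001101
XOR → 0111100110000011 = 31107

31107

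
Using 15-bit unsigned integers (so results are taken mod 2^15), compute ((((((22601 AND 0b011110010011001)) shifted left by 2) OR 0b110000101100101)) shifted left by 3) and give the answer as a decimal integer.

22601 = 101100001001001
0b011110010011001 = 011110010011001
→ AND → 001100000001001 = 6153
→ shifted left by 2 (mod 2^15) → 110000000100100 = 24612
0b110000101100101 = 110000101100101
→ OR → 110000101100101 = 24933
→ shifted left by 3 (mod 2^15) → 000101100101000 = 2856

2856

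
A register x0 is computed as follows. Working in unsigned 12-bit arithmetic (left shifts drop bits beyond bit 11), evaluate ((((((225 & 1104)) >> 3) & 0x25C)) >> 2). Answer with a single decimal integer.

2

225 = 000011100001
1104 = 010001010000
→ & → 000001000000 = 64
→ >> 3 → 000000001000 = 8
0x25C = 001001011100
→ & → 000000001000 = 8
→ >> 2 → 000000000010 = 2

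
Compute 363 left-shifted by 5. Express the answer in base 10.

11616

363 = 00000101101011
shift left by 5 → 10110101100000 = 11616
(equivalently, 363 × 2^5 = 363 × 32)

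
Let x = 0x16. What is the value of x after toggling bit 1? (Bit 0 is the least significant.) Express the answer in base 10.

x = 00010110
bit 1 is currently 1; toggle it via x ^ (1 << 1) = x ^ 2
→ 00010100 = 20

20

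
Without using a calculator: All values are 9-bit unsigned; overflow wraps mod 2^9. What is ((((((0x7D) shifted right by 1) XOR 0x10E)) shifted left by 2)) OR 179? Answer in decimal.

243

0x7D = 001111101
→ shifted right by 1 → 000111110 = 62
0x10E = 100001110
→ XOR → 100110000 = 304
→ shifted left by 2 (mod 2^9) → 011000000 = 192
179 = 010110011
→ OR → 011110011 = 243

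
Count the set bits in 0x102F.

6

0x102F = 1000000101111
Count the 1s: 1 + 1 + 1 + 1 + 1 + 1 = 6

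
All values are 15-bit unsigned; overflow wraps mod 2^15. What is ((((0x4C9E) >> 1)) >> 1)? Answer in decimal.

0x4C9E = 100110010011110
→ >> 1 → 010011001001111 = 9807
→ >> 1 → 001001100100111 = 4903

4903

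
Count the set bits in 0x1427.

6

0x1427 = 1010000100111
Count the 1s: 1 + 1 + 1 + 1 + 1 + 1 = 6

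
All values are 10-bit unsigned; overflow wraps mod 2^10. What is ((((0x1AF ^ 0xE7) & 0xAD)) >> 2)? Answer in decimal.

0x1AF = 0110101111
0xE7 = 0011100111
→ ^ → 0101001000 = 328
0xAD = 0010101101
→ & → 0000001000 = 8
→ >> 2 → 0000000010 = 2

2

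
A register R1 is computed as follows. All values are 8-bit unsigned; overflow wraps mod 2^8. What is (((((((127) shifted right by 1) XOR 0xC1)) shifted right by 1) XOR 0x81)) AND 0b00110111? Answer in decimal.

127 = 01111111
→ shifted right by 1 → 00111111 = 63
0xC1 = 11000001
→ XOR → 11111110 = 254
→ shifted right by 1 → 01111111 = 127
0x81 = 10000001
→ XOR → 11111110 = 254
0b00110111 = 00110111
→ AND → 00110110 = 54

54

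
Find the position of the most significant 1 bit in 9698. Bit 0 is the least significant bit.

13

9698 = 10010111100010
The topmost 1 is at position 13 (since 2^13 = 8192 ≤ 9698 < 16384).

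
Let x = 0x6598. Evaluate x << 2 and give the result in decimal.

0x6598 = 00110010110011000
shift left by 2 → 11001011001100000 = 104032
(equivalently, 26008 × 2^2 = 26008 × 4)

104032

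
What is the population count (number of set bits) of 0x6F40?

7

0x6F40 = 110111101000000
Count the 1s: 1 + 1 + 1 + 1 + 1 + 1 + 1 = 7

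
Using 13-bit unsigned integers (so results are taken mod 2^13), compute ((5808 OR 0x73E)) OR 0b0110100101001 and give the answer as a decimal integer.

5808 = 1011010110000
0x73E = 0011100111110
→ OR → 1011110111110 = 6078
0b0110100101001 = 0110100101001
→ OR → 1111110111111 = 8127

8127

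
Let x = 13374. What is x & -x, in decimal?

x = 11010000111110 = 13374
-x (two's complement) = …00101111000010
AND   = 00000000000010 = 2
(x & -x isolates the lowest set bit of x.)

2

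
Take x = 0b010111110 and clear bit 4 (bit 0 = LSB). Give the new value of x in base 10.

x = 010111110
bit 4 is currently 1; clear it via x & ~(1 << 4) = x & ~16
→ 010101110 = 174

174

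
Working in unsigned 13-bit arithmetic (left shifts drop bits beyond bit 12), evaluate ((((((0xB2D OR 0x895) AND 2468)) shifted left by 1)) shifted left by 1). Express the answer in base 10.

1680

0xB2D = 0101100101101
0x895 = 0100010010101
→ OR → 0101110111101 = 3005
2468 = 0100110100100
→ AND → 0100110100100 = 2468
→ shifted left by 1 (mod 2^13) → 1001101001000 = 4936
→ shifted left by 1 (mod 2^13) → 0011010010000 = 1680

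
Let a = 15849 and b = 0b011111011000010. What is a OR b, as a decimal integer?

16363

15849 = 11110111101001
b = 11111011000010
 OR → 11111111101011 = 16363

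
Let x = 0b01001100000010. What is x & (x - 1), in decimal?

4864

x = 1001100000010 = 4866
x - 1 = 1001100000001
AND   = 1001100000000 = 4864
(x & (x - 1) clears the lowest set bit of x.)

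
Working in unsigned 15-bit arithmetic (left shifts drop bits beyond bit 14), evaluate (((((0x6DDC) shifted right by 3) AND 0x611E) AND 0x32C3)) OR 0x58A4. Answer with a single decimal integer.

22694

0x6DDC = 110110111011100
→ shifted right by 3 → 000110110111011 = 3515
0x611E = 110000100011110
→ AND → 000000100011010 = 282
0x32C3 = 011001011000011
→ AND → 000000000000010 = 2
0x58A4 = 101100010100100
→ OR → 101100010100110 = 22694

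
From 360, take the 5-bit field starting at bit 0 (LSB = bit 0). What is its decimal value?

v = 101101000
Shift right by 0: 101101000
Mask low 5 bits: 01000 = 8

8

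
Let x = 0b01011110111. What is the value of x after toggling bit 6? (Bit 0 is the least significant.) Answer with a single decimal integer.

x = 01011110111
bit 6 is currently 1; toggle it via x ^ (1 << 6) = x ^ 64
→ 01010110111 = 695

695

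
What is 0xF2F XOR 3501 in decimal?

0xF2F = 111100101111
3501 = 110110101101
XOR → 001010000010 = 642

642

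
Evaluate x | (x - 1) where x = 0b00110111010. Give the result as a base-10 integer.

443

x = 110111010 = 442
x - 1 = 110111001
OR    = 110111011 = 443
(x | (x - 1) sets all bits below the lowest set bit.)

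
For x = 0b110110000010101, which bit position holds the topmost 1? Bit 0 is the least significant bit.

0b110110000010101 = 110110000010101
The topmost 1 is at position 14 (since 2^14 = 16384 ≤ 27669 < 32768).

14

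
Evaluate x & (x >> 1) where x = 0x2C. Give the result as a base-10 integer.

4

x = 101100 = 44
x>>1 = 010110
AND  = 000100 = 4
(x & (x >> 1) has a 1 wherever x has two consecutive 1 bits.)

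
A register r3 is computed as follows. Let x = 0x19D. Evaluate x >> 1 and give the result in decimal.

0x19D = 110011101
shift right by 1 → 011001110 = 206
(equivalently, floor(413 / 2))

206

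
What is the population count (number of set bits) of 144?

2

144 = 10010000
Count the 1s: 1 + 1 = 2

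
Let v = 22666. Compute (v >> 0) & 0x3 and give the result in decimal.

2

v = 101100010001010
Shift right by 0: 101100010001010
Mask low 2 bits: 10 = 2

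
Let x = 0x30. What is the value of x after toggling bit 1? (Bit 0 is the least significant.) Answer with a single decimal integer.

50

x = 0000110000
bit 1 is currently 0; toggle it via x ^ (1 << 1) = x ^ 2
→ 0000110010 = 50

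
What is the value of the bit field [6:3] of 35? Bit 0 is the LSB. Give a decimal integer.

4

v = 00000100011
Shift right by 3: 00000100
Mask low 4 bits: 0100 = 4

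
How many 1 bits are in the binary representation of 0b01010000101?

n = 1010000101
Count the 1s: 1 + 1 + 1 + 1 = 4

4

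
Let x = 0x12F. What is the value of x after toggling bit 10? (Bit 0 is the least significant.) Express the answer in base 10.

1327

x = 0000100101111
bit 10 is currently 0; toggle it via x ^ (1 << 10) = x ^ 1024
→ 0010100101111 = 1327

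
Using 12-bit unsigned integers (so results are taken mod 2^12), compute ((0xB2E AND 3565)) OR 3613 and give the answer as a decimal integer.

0xB2E = 101100101110
3565 = 110111101101
→ AND → 100100101100 = 2348
3613 = 111000011101
→ OR → 111100111101 = 3901

3901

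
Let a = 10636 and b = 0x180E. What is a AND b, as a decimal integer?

10636 = 10100110001100
0x180E = 01100000001110
AND → 00100000001100 = 2060

2060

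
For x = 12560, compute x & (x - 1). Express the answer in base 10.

12544

x = 11000100010000 = 12560
x - 1 = 11000100001111
AND   = 11000100000000 = 12544
(x & (x - 1) clears the lowest set bit of x.)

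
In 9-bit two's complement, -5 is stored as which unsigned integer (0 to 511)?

507

5 in 9 bits: 000000101
Invert: 111111010
Add 1:  111111011 = 507
(Check: 2^9 - 5 = 512 - 5 = 507.)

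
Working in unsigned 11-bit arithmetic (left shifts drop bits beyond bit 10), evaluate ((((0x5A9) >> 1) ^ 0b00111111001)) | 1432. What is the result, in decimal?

0x5A9 = 10110101001
→ >> 1 → 01011010100 = 724
0b00111111001 = 00111111001
→ ^ → 01100101101 = 813
1432 = 10110011000
→ | → 11110111101 = 1981

1981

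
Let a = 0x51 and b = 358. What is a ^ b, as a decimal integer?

311

0x51 = 001010001
358 = 101100110
XOR → 100110111 = 311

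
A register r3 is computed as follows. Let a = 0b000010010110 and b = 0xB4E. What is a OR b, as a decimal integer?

3038

a = 000010010110
0xB4E = 101101001110
 OR → 101111011110 = 3038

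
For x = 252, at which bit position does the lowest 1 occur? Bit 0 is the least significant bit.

2

252 = 11111100
Trailing zeros: 2, so the lowest set bit is bit 2 (value 4).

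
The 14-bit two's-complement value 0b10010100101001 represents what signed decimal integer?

-6871

pattern = 10010100101001 (MSB is 1 ⇒ negative)
Invert: 01101011010110, add 1 → 01101011010111 = 6871, so the value is -6871.
(Equivalently: 9513 - 2^14 = 9513 - 16384 = -6871.)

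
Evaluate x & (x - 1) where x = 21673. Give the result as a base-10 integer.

x = 101010010101001 = 21673
x - 1 = 101010010101000
AND   = 101010010101000 = 21672
(x & (x - 1) clears the lowest set bit of x.)

21672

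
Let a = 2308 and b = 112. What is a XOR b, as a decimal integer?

2420

2308 = 100100000100
112 = 000001110000
XOR → 100101110100 = 2420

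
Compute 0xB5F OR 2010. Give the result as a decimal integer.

0xB5F = 101101011111
2010 = 011111011010
 OR → 111111011111 = 4063

4063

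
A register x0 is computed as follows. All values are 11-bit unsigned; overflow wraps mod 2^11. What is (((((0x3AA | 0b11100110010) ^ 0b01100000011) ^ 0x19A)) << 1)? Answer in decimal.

0x3AA = 01110101010
0b11100110010 = 11100110010
→ | → 11110111010 = 1978
0b01100000011 = 01100000011
→ ^ → 10010111001 = 1209
0x19A = 00110011010
→ ^ → 10100100011 = 1315
→ << 1 (mod 2^11) → 01001000110 = 582

582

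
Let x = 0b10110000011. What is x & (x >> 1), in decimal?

x = 10110000011 = 1411
x>>1 = 01011000001
AND  = 00010000001 = 129
(x & (x >> 1) has a 1 wherever x has two consecutive 1 bits.)

129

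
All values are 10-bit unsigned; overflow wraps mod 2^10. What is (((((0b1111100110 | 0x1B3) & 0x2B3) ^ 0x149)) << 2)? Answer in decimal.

0b1111100110 = 1111100110
0x1B3 = 0110110011
→ | → 1111110111 = 1015
0x2B3 = 1010110011
→ & → 1010110011 = 691
0x149 = 0101001001
→ ^ → 1111111010 = 1018
→ << 2 (mod 2^10) → 1111101000 = 1000

1000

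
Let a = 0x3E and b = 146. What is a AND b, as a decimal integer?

18

0x3E = 00111110
146 = 10010010
AND → 00010010 = 18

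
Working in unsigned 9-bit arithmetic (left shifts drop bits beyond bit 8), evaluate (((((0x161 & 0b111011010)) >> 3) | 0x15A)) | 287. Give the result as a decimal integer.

0x161 = 101100001
0b111011010 = 111011010
→ & → 101000000 = 320
→ >> 3 → 000101000 = 40
0x15A = 101011010
→ | → 101111010 = 378
287 = 100011111
→ | → 101111111 = 383

383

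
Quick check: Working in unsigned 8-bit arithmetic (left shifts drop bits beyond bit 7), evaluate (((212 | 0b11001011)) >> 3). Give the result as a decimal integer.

212 = 11010100
0b11001011 = 11001011
→ | → 11011111 = 223
→ >> 3 → 00011011 = 27

27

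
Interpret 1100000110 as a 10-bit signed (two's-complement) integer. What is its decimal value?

-250

pattern = 1100000110 (MSB is 1 ⇒ negative)
Invert: 0011111001, add 1 → 0011111010 = 250, so the value is -250.
(Equivalently: 774 - 2^10 = 774 - 1024 = -250.)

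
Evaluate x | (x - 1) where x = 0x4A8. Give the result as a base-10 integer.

x = 10010101000 = 1192
x - 1 = 10010100111
OR    = 10010101111 = 1199
(x | (x - 1) sets all bits below the lowest set bit.)

1199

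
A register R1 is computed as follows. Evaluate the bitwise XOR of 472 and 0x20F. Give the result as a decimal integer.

472 = 0111011000
0x20F = 1000001111
XOR → 1111010111 = 983

983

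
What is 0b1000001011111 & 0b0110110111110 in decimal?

a = 1000001011111
b = 0110110111110
AND → 0000000011110 = 30

30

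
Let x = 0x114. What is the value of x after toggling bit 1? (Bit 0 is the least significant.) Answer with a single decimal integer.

278

x = 00100010100
bit 1 is currently 0; toggle it via x ^ (1 << 1) = x ^ 2
→ 00100010110 = 278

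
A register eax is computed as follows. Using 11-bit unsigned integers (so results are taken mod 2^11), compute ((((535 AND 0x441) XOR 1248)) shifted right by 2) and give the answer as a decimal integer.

312

535 = 01000010111
0x441 = 10001000001
→ AND → 00000000001 = 1
1248 = 10011100000
→ XOR → 10011100001 = 1249
→ shifted right by 2 → 00100111000 = 312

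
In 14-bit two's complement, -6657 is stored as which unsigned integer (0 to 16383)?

6657 in 14 bits: 01101000000001
Invert: 10010111111110
Add 1:  10010111111111 = 9727
(Check: 2^14 - 6657 = 16384 - 6657 = 9727.)

9727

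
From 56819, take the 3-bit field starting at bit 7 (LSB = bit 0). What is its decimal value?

3

v = 1101110111110011
Shift right by 7: 110111011
Mask low 3 bits: 011 = 3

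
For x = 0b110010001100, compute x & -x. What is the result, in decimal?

4

x = 110010001100 = 3212
-x (two's complement) = …001101110100
AND   = 000000000100 = 4
(x & -x isolates the lowest set bit of x.)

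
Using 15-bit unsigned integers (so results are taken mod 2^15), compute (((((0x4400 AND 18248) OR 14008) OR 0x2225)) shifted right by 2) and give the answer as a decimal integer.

0x4400 = 100010000000000
18248 = 100011101001000
→ AND → 100010000000000 = 17408
14008 = 011011010111000
→ OR → 111011010111000 = 30392
0x2225 = 010001000100101
→ OR → 111011010111101 = 30397
→ shifted right by 2 → 001110110101111 = 7599

7599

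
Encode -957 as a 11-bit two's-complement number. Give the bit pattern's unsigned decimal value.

957 in 11 bits: 01110111101
Invert: 10001000010
Add 1:  10001000011 = 1091
(Check: 2^11 - 957 = 2048 - 957 = 1091.)

1091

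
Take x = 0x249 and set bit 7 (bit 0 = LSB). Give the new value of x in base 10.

713

x = 1001001001
bit 7 is currently 0; set it via x | (1 << 7) = x | 128
→ 1011001001 = 713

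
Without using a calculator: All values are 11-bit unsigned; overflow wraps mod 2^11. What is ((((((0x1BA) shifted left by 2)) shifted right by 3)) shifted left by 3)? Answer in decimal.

0x1BA = 00110111010
→ shifted left by 2 (mod 2^11) → 11011101000 = 1768
→ shifted right by 3 → 00011011101 = 221
→ shifted left by 3 (mod 2^11) → 11011101000 = 1768

1768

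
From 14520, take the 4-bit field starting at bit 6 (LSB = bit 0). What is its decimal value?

v = 11100010111000
Shift right by 6: 11100010
Mask low 4 bits: 0010 = 2

2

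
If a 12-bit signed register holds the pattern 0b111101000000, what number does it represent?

-192

pattern = 111101000000 (MSB is 1 ⇒ negative)
Invert: 000010111111, add 1 → 000011000000 = 192, so the value is -192.
(Equivalently: 3904 - 2^12 = 3904 - 4096 = -192.)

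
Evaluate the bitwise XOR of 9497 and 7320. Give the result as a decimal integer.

14721

9497 = 10010100011001
7320 = 01110010011000
XOR → 11100110000001 = 14721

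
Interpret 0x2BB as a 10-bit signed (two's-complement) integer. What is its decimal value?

pattern = 1010111011 (MSB is 1 ⇒ negative)
Invert: 0101000100, add 1 → 0101000101 = 325, so the value is -325.
(Equivalently: 699 - 2^10 = 699 - 1024 = -325.)

-325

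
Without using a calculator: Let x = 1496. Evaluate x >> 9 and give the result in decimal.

1496 = 10111011000
shift right by 9 → 00000000010 = 2
(equivalently, floor(1496 / 512))

2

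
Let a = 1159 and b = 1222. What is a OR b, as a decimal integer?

1223

1159 = 10010000111
1222 = 10011000110
 OR → 10011000111 = 1223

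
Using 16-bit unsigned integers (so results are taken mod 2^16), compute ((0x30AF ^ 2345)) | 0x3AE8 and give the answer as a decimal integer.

0x30AF = 0011000010101111
2345 = 0000100100101001
→ ^ → 0011100110000110 = 14726
0x3AE8 = 0011101011101000
→ | → 0011101111101110 = 15342

15342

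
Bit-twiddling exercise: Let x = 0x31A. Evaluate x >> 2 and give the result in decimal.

198

0x31A = 1100011010
shift right by 2 → 0011000110 = 198
(equivalently, floor(794 / 4))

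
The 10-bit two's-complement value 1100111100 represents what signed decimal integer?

-196

pattern = 1100111100 (MSB is 1 ⇒ negative)
Invert: 0011000011, add 1 → 0011000100 = 196, so the value is -196.
(Equivalently: 828 - 2^10 = 828 - 1024 = -196.)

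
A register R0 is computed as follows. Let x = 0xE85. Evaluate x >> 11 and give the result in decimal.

0xE85 = 111010000101
shift right by 11 → 000000000001 = 1
(equivalently, floor(3717 / 2048))

1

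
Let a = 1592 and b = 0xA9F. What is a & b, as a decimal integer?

1592 = 011000111000
0xA9F = 101010011111
AND → 001000011000 = 536

536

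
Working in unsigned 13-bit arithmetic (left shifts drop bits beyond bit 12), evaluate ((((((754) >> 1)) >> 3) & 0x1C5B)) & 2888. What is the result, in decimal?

754 = 0001011110010
→ >> 1 → 0000101111001 = 377
→ >> 3 → 0000000101111 = 47
0x1C5B = 1110001011011
→ & → 0000000001011 = 11
2888 = 0101101001000
→ & → 0000000001000 = 8

8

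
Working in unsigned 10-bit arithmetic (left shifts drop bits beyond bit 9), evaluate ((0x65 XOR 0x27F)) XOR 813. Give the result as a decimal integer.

0x65 = 0001100101
0x27F = 1001111111
→ XOR → 1000011010 = 538
813 = 1100101101
→ XOR → 0100110111 = 311

311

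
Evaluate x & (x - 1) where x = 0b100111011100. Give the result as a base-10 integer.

x = 100111011100 = 2524
x - 1 = 100111011011
AND   = 100111011000 = 2520
(x & (x - 1) clears the lowest set bit of x.)

2520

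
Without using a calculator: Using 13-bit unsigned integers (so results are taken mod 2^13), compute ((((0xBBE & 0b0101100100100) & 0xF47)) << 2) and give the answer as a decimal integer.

3088

0xBBE = 0101110111110
0b0101100100100 = 0101100100100
→ & → 0101100100100 = 2852
0xF47 = 0111101000111
→ & → 0101100000100 = 2820
→ << 2 (mod 2^13) → 0110000010000 = 3088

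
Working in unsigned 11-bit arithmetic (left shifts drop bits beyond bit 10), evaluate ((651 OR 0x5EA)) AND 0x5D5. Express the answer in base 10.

651 = 01010001011
0x5EA = 10111101010
→ OR → 11111101011 = 2027
0x5D5 = 10111010101
→ AND → 10111000001 = 1473

1473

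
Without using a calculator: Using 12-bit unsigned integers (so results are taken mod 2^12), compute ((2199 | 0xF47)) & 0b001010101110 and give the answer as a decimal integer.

646

2199 = 100010010111
0xF47 = 111101000111
→ | → 111111010111 = 4055
0b001010101110 = 001010101110
→ & → 001010000110 = 646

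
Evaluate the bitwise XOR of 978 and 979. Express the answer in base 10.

978 = 1111010010
979 = 1111010011
XOR → 0000000001 = 1

1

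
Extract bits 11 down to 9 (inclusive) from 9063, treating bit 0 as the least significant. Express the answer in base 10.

v = 10001101100111
Shift right by 9: 10001
Mask low 3 bits: 001 = 1

1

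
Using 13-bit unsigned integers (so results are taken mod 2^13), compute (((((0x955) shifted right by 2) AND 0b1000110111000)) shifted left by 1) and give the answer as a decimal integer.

32

0x955 = 0100101010101
→ shifted right by 2 → 0001001010101 = 597
0b1000110111000 = 1000110111000
→ AND → 0000000010000 = 16
→ shifted left by 1 (mod 2^13) → 0000000100000 = 32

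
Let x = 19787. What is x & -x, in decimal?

1

x = 100110101001011 = 19787
-x (two's complement) = …011001010110101
AND   = 000000000000001 = 1
(x & -x isolates the lowest set bit of x.)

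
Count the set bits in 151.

5

151 = 10010111
Count the 1s: 1 + 1 + 1 + 1 + 1 = 5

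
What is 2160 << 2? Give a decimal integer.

8640

2160 = 00100001110000
shift left by 2 → 10000111000000 = 8640
(equivalently, 2160 × 2^2 = 2160 × 4)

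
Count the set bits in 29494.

9

29494 = 111001100110110
Count the 1s: 1 + 1 + 1 + 1 + 1 + 1 + 1 + 1 + 1 = 9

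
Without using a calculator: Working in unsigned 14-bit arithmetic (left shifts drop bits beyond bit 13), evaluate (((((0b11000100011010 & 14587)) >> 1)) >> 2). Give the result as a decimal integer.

1539

0b11000100011010 = 11000100011010
14587 = 11100011111011
→ & → 11000000011010 = 12314
→ >> 1 → 01100000001101 = 6157
→ >> 2 → 00011000000011 = 1539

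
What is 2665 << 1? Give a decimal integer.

2665 = 0101001101001
shift left by 1 → 1010011010010 = 5330
(equivalently, 2665 × 2^1 = 2665 × 2)

5330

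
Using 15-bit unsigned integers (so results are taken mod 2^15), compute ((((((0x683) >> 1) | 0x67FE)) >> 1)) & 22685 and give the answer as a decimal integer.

4253

0x683 = 000011010000011
→ >> 1 → 000001101000001 = 833
0x67FE = 110011111111110
→ | → 110011111111111 = 26623
→ >> 1 → 011001111111111 = 13311
22685 = 101100010011101
→ & → 001000010011101 = 4253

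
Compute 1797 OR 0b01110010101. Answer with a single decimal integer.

1941

1797 = 11100000101
b = 01110010101
 OR → 11110010101 = 1941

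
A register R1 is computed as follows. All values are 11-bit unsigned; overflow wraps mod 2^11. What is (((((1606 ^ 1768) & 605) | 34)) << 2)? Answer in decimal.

1606 = 11001000110
1768 = 11011101000
→ ^ → 00010101110 = 174
605 = 01001011101
→ & → 00000001100 = 12
34 = 00000100010
→ | → 00000101110 = 46
→ << 2 (mod 2^11) → 00010111000 = 184

184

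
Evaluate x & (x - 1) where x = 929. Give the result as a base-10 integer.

x = 1110100001 = 929
x - 1 = 1110100000
AND   = 1110100000 = 928
(x & (x - 1) clears the lowest set bit of x.)

928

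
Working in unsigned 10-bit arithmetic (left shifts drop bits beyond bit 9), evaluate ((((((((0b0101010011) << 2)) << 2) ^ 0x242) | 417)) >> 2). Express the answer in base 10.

0b0101010011 = 0101010011
→ << 2 (mod 2^10) → 0101001100 = 332
→ << 2 (mod 2^10) → 0100110000 = 304
0x242 = 1001000010
→ ^ → 1101110010 = 882
417 = 0110100001
→ | → 1111110011 = 1011
→ >> 2 → 0011111100 = 252

252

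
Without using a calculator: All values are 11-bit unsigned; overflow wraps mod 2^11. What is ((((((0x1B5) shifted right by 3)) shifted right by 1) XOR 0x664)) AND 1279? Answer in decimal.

0x1B5 = 00110110101
→ shifted right by 3 → 00000110110 = 54
→ shifted right by 1 → 00000011011 = 27
0x664 = 11001100100
→ XOR → 11001111111 = 1663
1279 = 10011111111
→ AND → 10001111111 = 1151

1151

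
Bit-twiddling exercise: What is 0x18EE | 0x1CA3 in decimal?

7407

0x18EE = 1100011101110
0x1CA3 = 1110010100011
 OR → 1110011101111 = 7407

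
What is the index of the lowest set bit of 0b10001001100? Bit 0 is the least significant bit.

2

0b10001001100 = 10001001100
Trailing zeros: 2, so the lowest set bit is bit 2 (value 4).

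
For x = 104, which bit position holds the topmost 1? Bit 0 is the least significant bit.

104 = 1101000
The topmost 1 is at position 6 (since 2^6 = 64 ≤ 104 < 128).

6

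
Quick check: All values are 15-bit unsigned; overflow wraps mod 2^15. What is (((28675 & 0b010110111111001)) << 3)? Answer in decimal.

8

28675 = 111000000000011
0b010110111111001 = 010110111111001
→ & → 010000000000001 = 8193
→ << 3 (mod 2^15) → 000000000001000 = 8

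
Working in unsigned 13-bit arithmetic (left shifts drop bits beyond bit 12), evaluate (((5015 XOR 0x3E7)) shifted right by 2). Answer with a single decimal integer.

5015 = 1001110010111
0x3E7 = 0001111100111
→ XOR → 1000001110000 = 4208
→ shifted right by 2 → 0010000011100 = 1052

1052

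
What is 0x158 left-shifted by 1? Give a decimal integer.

688

0x158 = 0101011000
shift left by 1 → 1010110000 = 688
(equivalently, 344 × 2^1 = 344 × 2)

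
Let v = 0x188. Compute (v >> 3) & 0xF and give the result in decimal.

v = 0110001000
Shift right by 3: 0110001
Mask low 4 bits: 0001 = 1

1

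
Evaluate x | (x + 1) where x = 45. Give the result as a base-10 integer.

x = 101101 = 45
x + 1 = 101110
OR    = 101111 = 47
(x | (x + 1) sets the lowest cleared bit.)

47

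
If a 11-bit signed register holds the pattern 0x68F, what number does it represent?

-369

pattern = 11010001111 (MSB is 1 ⇒ negative)
Invert: 00101110000, add 1 → 00101110001 = 369, so the value is -369.
(Equivalently: 1679 - 2^11 = 1679 - 2048 = -369.)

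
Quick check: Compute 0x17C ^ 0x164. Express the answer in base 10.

24

0x17C = 101111100
0x164 = 101100100
XOR → 000011000 = 24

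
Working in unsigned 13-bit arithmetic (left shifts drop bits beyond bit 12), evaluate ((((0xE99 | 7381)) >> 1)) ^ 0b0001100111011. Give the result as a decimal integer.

3157

0xE99 = 0111010011001
7381 = 1110011010101
→ | → 1111011011101 = 7901
→ >> 1 → 0111101101110 = 3950
0b0001100111011 = 0001100111011
→ ^ → 0110001010101 = 3157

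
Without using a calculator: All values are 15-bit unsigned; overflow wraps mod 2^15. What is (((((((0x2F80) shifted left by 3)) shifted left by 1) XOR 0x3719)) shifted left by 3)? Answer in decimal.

30920

0x2F80 = 010111110000000
→ shifted left by 3 (mod 2^15) → 111110000000000 = 31744
→ shifted left by 1 (mod 2^15) → 111100000000000 = 30720
0x3719 = 011011100011001
→ XOR → 100111100011001 = 20249
→ shifted left by 3 (mod 2^15) → 111100011001000 = 30920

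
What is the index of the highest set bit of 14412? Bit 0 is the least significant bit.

14412 = 11100001001100
The topmost 1 is at position 13 (since 2^13 = 8192 ≤ 14412 < 16384).

13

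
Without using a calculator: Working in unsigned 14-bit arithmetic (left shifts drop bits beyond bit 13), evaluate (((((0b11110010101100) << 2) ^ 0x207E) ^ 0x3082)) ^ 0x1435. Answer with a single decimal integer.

13945

0b11110010101100 = 11110010101100
→ << 2 (mod 2^14) → 11001010110000 = 12976
0x207E = 10000001111110
→ ^ → 01001011001110 = 4814
0x3082 = 11000010000010
→ ^ → 10001001001100 = 8780
0x1435 = 01010000110101
→ ^ → 11011001111001 = 13945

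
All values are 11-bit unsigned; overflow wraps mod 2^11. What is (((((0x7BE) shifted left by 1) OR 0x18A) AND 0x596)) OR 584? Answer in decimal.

2014

0x7BE = 11110111110
→ shifted left by 1 (mod 2^11) → 11101111100 = 1916
0x18A = 00110001010
→ OR → 11111111110 = 2046
0x596 = 10110010110
→ AND → 10110010110 = 1430
584 = 01001001000
→ OR → 11111011110 = 2014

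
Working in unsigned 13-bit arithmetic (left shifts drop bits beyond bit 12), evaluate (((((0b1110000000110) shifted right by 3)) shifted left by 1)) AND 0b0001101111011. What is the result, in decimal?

0b1110000000110 = 1110000000110
→ shifted right by 3 → 0001110000000 = 896
→ shifted left by 1 (mod 2^13) → 0011100000000 = 1792
0b0001101111011 = 0001101111011
→ AND → 0001100000000 = 768

768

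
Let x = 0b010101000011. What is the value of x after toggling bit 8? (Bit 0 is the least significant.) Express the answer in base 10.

1091

x = 010101000011
bit 8 is currently 1; toggle it via x ^ (1 << 8) = x ^ 256
→ 010001000011 = 1091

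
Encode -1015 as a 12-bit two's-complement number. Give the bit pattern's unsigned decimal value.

1015 in 12 bits: 001111110111
Invert: 110000001000
Add 1:  110000001001 = 3081
(Check: 2^12 - 1015 = 4096 - 1015 = 3081.)

3081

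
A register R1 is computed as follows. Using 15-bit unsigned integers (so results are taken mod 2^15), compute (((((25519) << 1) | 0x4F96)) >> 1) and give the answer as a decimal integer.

10223

25519 = 110001110101111
→ << 1 (mod 2^15) → 100011101011110 = 18270
0x4F96 = 100111110010110
→ | → 100111111011110 = 20446
→ >> 1 → 010011111101111 = 10223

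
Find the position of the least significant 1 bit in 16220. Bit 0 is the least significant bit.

16220 = 11111101011100
Trailing zeros: 2, so the lowest set bit is bit 2 (value 4).

2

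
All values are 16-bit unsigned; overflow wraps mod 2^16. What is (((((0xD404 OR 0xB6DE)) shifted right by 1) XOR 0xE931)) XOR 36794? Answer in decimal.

0xD404 = 1101010000000100
0xB6DE = 1011011011011110
→ OR → 1111011011011110 = 63198
→ shifted right by 1 → 0111101101101111 = 31599
0xE931 = 1110100100110001
→ XOR → 1001001001011110 = 37470
36794 = 1000111110111010
→ XOR → 0001110111100100 = 7652

7652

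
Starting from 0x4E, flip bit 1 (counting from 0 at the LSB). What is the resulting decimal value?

76

x = 01001110
bit 1 is currently 1; toggle it via x ^ (1 << 1) = x ^ 2
→ 01001100 = 76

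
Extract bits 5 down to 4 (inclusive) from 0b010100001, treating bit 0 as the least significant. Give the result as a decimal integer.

2

v = 010100001
Shift right by 4: 01010
Mask low 2 bits: 10 = 2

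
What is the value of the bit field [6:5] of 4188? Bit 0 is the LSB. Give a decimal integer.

2

v = 01000001011100
Shift right by 5: 010000010
Mask low 2 bits: 10 = 2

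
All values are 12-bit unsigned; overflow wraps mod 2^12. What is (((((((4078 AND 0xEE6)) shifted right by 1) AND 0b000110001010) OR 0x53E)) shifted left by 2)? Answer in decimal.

4078 = 111111101110
0xEE6 = 111011100110
→ AND → 111011100110 = 3814
→ shifted right by 1 → 011101110011 = 1907
0b000110001010 = 000110001010
→ AND → 000100000010 = 258
0x53E = 010100111110
→ OR → 010100111110 = 1342
→ shifted left by 2 (mod 2^12) → 010011111000 = 1272

1272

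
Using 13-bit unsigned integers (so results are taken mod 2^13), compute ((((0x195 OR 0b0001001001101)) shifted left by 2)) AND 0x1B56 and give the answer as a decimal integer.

0x195 = 0000110010101
0b0001001001101 = 0001001001101
→ OR → 0001111011101 = 989
→ shifted left by 2 (mod 2^13) → 0111101110100 = 3956
0x1B56 = 1101101010110
→ AND → 0101101010100 = 2900

2900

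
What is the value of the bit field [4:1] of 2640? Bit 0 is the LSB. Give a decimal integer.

8

v = 000101001010000
Shift right by 1: 00010100101000
Mask low 4 bits: 1000 = 8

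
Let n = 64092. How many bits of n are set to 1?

10

64092 = 1111101001011100
Count the 1s: 1 + 1 + 1 + 1 + 1 + 1 + 1 + 1 + 1 + 1 = 10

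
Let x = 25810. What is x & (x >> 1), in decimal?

8256

x = 110010011010010 = 25810
x>>1 = 011001001101001
AND  = 010000001000000 = 8256
(x & (x >> 1) has a 1 wherever x has two consecutive 1 bits.)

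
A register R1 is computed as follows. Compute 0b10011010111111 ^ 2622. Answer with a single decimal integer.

11393

a = 10011010111111
2622 = 00101000111110
XOR → 10110010000001 = 11393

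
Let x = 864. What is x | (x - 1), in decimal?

x = 1101100000 = 864
x - 1 = 1101011111
OR    = 1101111111 = 895
(x | (x - 1) sets all bits below the lowest set bit.)

895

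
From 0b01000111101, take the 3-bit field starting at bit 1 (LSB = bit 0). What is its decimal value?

6

v = 01000111101
Shift right by 1: 0100011110
Mask low 3 bits: 110 = 6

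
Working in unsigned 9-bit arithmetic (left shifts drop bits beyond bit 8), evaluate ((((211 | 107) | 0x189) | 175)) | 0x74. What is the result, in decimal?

211 = 011010011
107 = 001101011
→ | → 011111011 = 251
0x189 = 110001001
→ | → 111111011 = 507
175 = 010101111
→ | → 111111111 = 511
0x74 = 001110100
→ | → 111111111 = 511

511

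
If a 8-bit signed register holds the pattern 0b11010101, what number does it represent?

-43

pattern = 11010101 (MSB is 1 ⇒ negative)
Invert: 00101010, add 1 → 00101011 = 43, so the value is -43.
(Equivalently: 213 - 2^8 = 213 - 256 = -43.)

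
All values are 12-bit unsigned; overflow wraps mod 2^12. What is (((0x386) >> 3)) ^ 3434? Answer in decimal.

0x386 = 001110000110
→ >> 3 → 000001110000 = 112
3434 = 110101101010
→ ^ → 110100011010 = 3354

3354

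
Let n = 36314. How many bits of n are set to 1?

36314 = 1000110111011010
Count the 1s: 1 + 1 + 1 + 1 + 1 + 1 + 1 + 1 + 1 = 9

9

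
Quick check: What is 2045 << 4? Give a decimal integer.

2045 = 000011111111101
shift left by 4 → 111111111010000 = 32720
(equivalently, 2045 × 2^4 = 2045 × 16)

32720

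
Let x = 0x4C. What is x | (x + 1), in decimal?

77

x = 1001100 = 76
x + 1 = 1001101
OR    = 1001101 = 77
(x | (x + 1) sets the lowest cleared bit.)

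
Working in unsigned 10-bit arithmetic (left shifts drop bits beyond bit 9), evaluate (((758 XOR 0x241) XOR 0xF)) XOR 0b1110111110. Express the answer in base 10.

774

758 = 1011110110
0x241 = 1001000001
→ XOR → 0010110111 = 183
0xF = 0000001111
→ XOR → 0010111000 = 184
0b1110111110 = 1110111110
→ XOR → 1100000110 = 774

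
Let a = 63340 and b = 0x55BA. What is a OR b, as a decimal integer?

63486

63340 = 1111011101101100
0x55BA = 0101010110111010
 OR → 1111011111111110 = 63486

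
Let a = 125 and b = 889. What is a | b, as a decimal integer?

125 = 0001111101
889 = 1101111001
 OR → 1101111101 = 893

893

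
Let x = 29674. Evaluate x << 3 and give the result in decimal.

29674 = 000111001111101010
shift left by 3 → 111001111101010000 = 237392
(equivalently, 29674 × 2^3 = 29674 × 8)

237392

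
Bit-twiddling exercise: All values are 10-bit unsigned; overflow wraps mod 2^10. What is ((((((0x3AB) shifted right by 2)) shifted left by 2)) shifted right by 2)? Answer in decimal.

0x3AB = 1110101011
→ shifted right by 2 → 0011101010 = 234
→ shifted left by 2 (mod 2^10) → 1110101000 = 936
→ shifted right by 2 → 0011101010 = 234

234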